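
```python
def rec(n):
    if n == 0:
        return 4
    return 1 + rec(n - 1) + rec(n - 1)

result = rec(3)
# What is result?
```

rec(n) = 1 + 2·rec(n-1), rec(0)=4. Closed form: (4+1)·2^3 - 1 = 39.

Answer: 39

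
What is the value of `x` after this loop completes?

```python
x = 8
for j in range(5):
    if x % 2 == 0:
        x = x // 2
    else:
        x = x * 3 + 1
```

Collatz-style transformation from 8
`x` takes the values: 8 → 4 → 2 → 1 → 4 → 2

Answer: 2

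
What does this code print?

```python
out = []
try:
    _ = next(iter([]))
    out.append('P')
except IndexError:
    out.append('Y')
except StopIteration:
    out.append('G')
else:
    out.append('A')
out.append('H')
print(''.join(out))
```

Execution trace: 'G' (except StopIteration) → 'H' (after the try/except). Output: GH

Answer: GH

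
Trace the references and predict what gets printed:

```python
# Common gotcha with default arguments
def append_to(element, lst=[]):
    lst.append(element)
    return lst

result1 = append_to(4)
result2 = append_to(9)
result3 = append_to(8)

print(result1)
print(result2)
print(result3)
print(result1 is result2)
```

Key concept: mutable default argument gotcha.
Step by step:
`result1 = append_to(4)` → result1 = [4]
`result2 = append_to(9)` → result1 = [4, 9] (same object as result2); result2 = [4, 9] (same object as result1)
`result3 = append_to(8)` → result1 = [4, 9, 8] (same object as result2, result3); result2 = [4, 9, 8] (same object as result1, result3); result3 = [4, 9, 8] (same object as result1, result2)
`print(result1)` → prints [4, 9, 8]
`print(result2)` → prints [4, 9, 8]
`print(result3)` → prints [4, 9, 8]
`print(result1 is result2)` → prints True

Answer:
[4, 9, 8]
[4, 9, 8]
[4, 9, 8]
True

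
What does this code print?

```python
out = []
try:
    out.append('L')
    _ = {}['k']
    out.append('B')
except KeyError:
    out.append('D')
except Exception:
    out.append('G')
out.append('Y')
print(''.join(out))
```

Execution trace: 'L' (try body) → 'D' (except KeyError) → 'Y' (after the try/except). Output: LDY

Answer: LDY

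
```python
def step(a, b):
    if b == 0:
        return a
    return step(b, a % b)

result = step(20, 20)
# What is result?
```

step(20, 20) -> step(20, 0) -> 20

Answer: 20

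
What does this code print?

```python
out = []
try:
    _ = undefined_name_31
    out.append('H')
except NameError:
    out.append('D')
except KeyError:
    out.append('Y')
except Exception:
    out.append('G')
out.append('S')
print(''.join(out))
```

Execution trace: 'D' (except NameError) → 'S' (after the try/except). Output: DS

Answer: DS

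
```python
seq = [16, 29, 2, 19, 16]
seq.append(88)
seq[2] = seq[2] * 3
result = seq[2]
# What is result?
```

Trace:
`seq = [16, 29, 2, 19, 16]` → seq = [16, 29, 2, 19, 16]
`seq.append(88)` → seq = [16, 29, 2, 19, 16, 88]
`seq[2] = seq[2] * 3` → seq = [16, 29, 6, 19, 16, 88]
`result = seq[2]` → result = 6
So result = 6

Answer: 6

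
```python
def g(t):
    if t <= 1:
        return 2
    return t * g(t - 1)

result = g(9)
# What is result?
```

g(9) = 9 * 8 * 7 * 6 * 5 * 4 * 3 * 2 * 2 = 725760

Answer: 725760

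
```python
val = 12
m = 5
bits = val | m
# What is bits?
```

Trace:
`val = 12` → val = 12
`m = 5` → m = 5
`bits = val | m` → bits = 13
So bits = 13

Answer: 13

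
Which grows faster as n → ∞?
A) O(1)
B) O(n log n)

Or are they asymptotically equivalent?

O(1) vs O(n log n): Higher order terms dominate.

Answer: B) O(n log n) grows faster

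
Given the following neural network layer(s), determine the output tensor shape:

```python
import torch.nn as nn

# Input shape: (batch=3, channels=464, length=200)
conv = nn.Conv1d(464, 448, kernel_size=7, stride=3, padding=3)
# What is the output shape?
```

Input: (3, 464, 200) -> Output: (3, 448, 67)

Answer: (3, 448, 67)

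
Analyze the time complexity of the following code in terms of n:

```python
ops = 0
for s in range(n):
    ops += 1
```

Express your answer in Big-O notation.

Each loop level contributes: n. Multiplying the contributions gives O(n).

Answer: O(n)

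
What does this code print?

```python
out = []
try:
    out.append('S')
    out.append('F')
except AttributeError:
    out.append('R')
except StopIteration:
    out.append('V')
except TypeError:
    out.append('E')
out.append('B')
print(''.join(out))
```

Execution trace: 'S' (try body) → 'F' (try body, no exception) → 'B' (after the try/except). Output: SFB

Answer: SFB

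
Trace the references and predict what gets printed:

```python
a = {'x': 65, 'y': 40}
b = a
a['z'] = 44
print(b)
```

Key concept: dict aliasing.
Step by step:
`a = {'x': 65, 'y': 40}` → a = {'x': 65, 'y': 40}
`b = a` → b = {'x': 65, 'y': 40} (same object as a)
`a['z'] = 44` → a = {'x': 65, 'y': 40, 'z': 44} (same object as b); b = {'x': 65, 'y': 40, 'z': 44} (same object as a)
`print(b)` → prints {'x': 65, 'y': 40, 'z': 44}

Answer: {'x': 65, 'y': 40, 'z': 44}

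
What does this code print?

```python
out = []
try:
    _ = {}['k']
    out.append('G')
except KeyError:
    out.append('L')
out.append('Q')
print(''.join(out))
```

Execution trace: 'L' (except KeyError) → 'Q' (after the try/except). Output: LQ

Answer: LQ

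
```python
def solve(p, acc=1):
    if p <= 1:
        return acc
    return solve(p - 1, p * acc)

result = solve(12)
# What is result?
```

Accumulator trace (n, acc): (12, 1) -> (11, 12) -> (10, 132) -> (9, 1320) -> (8, 11880) -> (7, 95040) -> (6, 665280) -> (5, 3991680) -> (4, 19958400) -> (3, 79833600) -> (2, 239500800) -> (1, 479001600) -> return 479001600

Answer: 479001600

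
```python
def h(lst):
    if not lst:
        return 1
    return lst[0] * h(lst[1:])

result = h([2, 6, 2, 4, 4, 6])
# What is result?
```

Product over [2, 6, 2, 4, 4, 6] = 2 * 6 * 2 * 4 * 4 * 6 = 2304

Answer: 2304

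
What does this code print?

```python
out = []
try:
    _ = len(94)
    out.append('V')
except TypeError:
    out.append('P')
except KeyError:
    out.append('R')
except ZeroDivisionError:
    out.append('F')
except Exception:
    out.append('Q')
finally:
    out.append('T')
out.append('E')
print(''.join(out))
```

Execution trace: 'P' (except TypeError) → 'T' (finally) → 'E' (after the try/except). Output: PTE

Answer: PTE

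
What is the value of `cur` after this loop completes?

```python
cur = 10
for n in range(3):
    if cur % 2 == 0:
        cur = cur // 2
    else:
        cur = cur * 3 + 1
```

Collatz-style transformation from 10
`cur` takes the values: 10 → 5 → 16 → 8

Answer: 8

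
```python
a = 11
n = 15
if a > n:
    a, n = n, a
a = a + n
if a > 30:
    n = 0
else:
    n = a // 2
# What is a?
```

Trace:
`a = 11` → a = 11
`n = 15` → n = 15
`if a > n: ...` → a > n is False → no variable changes
`a = a + n` → a = 26
`if a > 30: ...` → a > 30 is False, take else branch → n = 13
So a = 26

Answer: 26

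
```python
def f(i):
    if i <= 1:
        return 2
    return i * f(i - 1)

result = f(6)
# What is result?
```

f(6) = 6 * 5 * 4 * 3 * 2 * 2 = 1440

Answer: 1440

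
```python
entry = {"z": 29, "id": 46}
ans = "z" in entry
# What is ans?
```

Trace:
`entry = {"z": 29, "id": 46}` → entry = {'z': 29, 'id': 46}
`ans = "z" in entry` → ans = True
So ans = True

Answer: True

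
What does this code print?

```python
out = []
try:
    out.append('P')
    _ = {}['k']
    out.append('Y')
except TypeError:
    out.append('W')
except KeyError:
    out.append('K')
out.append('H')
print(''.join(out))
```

Execution trace: 'P' (try body) → 'K' (except KeyError) → 'H' (after the try/except). Output: PKH

Answer: PKH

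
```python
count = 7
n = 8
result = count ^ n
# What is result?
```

Trace:
`count = 7` → count = 7
`n = 8` → n = 8
`result = count ^ n` → result = 15
So result = 15

Answer: 15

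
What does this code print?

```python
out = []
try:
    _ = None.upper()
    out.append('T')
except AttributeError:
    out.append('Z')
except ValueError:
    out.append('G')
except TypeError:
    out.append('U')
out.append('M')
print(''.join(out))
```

Execution trace: 'Z' (except AttributeError) → 'M' (after the try/except). Output: ZM

Answer: ZM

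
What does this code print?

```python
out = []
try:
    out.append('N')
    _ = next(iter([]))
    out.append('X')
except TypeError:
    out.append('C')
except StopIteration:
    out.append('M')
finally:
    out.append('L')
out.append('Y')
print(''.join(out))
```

Execution trace: 'N' (try body) → 'M' (except StopIteration) → 'L' (finally) → 'Y' (after the try/except). Output: NMLY

Answer: NMLY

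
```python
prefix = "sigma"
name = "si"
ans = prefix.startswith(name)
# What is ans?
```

Trace:
`prefix = "sigma"` → prefix = 'sigma'
`name = "si"` → name = 'si'
`ans = prefix.startswith(name)` → ans = True
So ans = True

Answer: True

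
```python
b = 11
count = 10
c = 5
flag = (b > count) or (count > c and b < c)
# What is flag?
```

Trace:
`b = 11` → b = 11
`count = 10` → count = 10
`c = 5` → c = 5
`flag = (b > count) or (count > c and b < c)` → flag = True
So flag = True

Answer: True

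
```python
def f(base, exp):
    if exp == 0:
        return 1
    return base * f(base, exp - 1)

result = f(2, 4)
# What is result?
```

f(2, 4) = 2 * 2 * 2 * 2 = 16

Answer: 16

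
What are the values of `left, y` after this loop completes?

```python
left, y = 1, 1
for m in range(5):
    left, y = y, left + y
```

Fibonacci: after 5 iterations
`left, y` takes the values: (1, 1) → (1, 2) → (2, 3) → (3, 5) → (5, 8) → (8, 13)

Answer: 8, 13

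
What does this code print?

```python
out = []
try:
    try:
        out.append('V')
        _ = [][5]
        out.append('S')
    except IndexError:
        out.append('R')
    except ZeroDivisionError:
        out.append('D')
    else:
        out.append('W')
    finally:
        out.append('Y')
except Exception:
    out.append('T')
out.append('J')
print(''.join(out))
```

Execution trace: 'V' (inner try body) → 'R' (inner except IndexError) → 'Y' (inner finally) → 'J' (after the try/except). Output: VRYJ

Answer: VRYJ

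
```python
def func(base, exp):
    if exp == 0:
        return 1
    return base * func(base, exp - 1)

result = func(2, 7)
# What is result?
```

func(2, 7) = 2 * 2 * 2 * 2 * 2 * 2 * 2 = 128

Answer: 128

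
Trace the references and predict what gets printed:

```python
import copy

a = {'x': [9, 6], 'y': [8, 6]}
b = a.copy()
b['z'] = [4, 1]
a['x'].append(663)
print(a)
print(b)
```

Key concept: shallow copy of dict with mutable values.
Step by step:
`a = {'x': [9, 6], 'y': [8, 6]}` → a = {'x': [9, 6], 'y': [8, 6]}
`b = a.copy()` → b = {'x': [9, 6], 'y': [8, 6]}
`b['z'] = [4, 1]` → b = {'x': [9, 6], 'y': [8, 6], 'z': [4, 1]}
`a['x'].append(663)` → a = {'x': [9, 6, 663], 'y': [8, 6]}; b = {'x': [9, 6, 663], 'y': [8, 6], 'z': [4, 1]}
`print(a)` → prints {'x': [9, 6, 663], 'y': [8, 6]}
`print(b)` → prints {'x': [9, 6, 663], 'y': [8, 6], 'z': [4, 1]}

Answer:
{'x': [9, 6, 663], 'y': [8, 6]}
{'x': [9, 6, 663], 'y': [8, 6], 'z': [4, 1]}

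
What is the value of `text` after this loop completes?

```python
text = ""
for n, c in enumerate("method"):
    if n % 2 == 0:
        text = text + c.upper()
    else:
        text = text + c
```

Uppercase even positions in 'method'
`text` takes the values: "" → "M" → "Me" → "MeT" → "MeTh" → "MeThO" → "MeThOd"

Answer: "MeThOd"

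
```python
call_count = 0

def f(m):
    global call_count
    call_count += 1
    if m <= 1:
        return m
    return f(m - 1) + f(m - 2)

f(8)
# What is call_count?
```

Calls(m) = 1 + Calls(m-1) + Calls(m-2); Calls(0)=Calls(1)=1. For m=8 this gives 67.

Answer: 67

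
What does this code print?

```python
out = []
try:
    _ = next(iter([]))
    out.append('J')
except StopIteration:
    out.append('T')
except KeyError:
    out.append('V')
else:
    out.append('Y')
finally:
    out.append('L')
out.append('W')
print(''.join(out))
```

Execution trace: 'T' (except StopIteration) → 'L' (finally) → 'W' (after the try/except). Output: TLW

Answer: TLW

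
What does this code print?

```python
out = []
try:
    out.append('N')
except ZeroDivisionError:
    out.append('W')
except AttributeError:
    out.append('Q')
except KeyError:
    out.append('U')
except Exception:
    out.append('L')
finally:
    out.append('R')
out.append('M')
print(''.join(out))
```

Execution trace: 'N' (try body, no exception) → 'R' (finally) → 'M' (after the try/except). Output: NRM

Answer: NRM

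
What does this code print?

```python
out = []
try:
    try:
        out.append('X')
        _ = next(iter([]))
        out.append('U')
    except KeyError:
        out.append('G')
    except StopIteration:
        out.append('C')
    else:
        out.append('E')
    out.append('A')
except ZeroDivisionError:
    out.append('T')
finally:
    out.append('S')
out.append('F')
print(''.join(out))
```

Execution trace: 'X' (inner try body) → 'C' (inner except StopIteration) → 'A' (try body, no exception) → 'S' (finally) → 'F' (after the try/except). Output: XCASF

Answer: XCASF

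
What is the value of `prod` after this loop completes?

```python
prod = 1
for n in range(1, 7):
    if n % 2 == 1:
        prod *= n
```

Product of odd numbers 1 to 6
`prod` takes the values: 1 → 3 → 15

Answer: 15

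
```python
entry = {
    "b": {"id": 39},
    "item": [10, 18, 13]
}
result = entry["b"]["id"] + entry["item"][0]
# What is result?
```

Trace:
`entry = { ...` → entry = {'b': {'id': 39}, 'item': [10, 18, 13]}
`result = entry["b"]["id"] + entry["item"][0]` → result = 49
So result = 49

Answer: 49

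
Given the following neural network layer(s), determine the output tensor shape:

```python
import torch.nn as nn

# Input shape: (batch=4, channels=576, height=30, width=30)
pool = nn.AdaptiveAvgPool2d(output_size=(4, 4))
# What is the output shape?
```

Input: (4, 576, 30, 30) -> Output: (4, 576, 4, 4)

Answer: (4, 576, 4, 4)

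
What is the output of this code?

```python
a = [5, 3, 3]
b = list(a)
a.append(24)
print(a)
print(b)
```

Key concept: list() constructor creates copy.
Step by step:
`a = [5, 3, 3]` → a = [5, 3, 3]
`b = list(a)` → b = [5, 3, 3]
`a.append(24)` → a = [5, 3, 3, 24]
`print(a)` → prints [5, 3, 3, 24]
`print(b)` → prints [5, 3, 3]

Answer:
[5, 3, 3, 24]
[5, 3, 3]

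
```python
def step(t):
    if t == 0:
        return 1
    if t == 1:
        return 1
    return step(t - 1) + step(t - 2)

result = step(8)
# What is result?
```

Build up from base cases: step(0)=1, step(1)=1, step(2)=2, step(3)=3, step(4)=5, step(5)=8, step(6)=13, ..., step(8)=34

Answer: 34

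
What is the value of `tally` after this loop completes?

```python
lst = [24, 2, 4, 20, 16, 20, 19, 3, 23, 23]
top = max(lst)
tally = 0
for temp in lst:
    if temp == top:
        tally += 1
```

Count of max value 24 in [24, 2, 4, 20, 16, 20, 19, 3, 23, 23]
`tally` takes the values: 0 → 1

Answer: 1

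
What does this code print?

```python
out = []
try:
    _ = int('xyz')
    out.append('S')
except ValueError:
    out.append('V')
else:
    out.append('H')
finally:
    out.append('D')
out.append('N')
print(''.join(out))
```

Execution trace: 'V' (except ValueError) → 'D' (finally) → 'N' (after the try/except). Output: VDN

Answer: VDN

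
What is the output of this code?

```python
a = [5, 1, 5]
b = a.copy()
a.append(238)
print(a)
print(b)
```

Key concept: list.copy() creates independent copy.
Step by step:
`a = [5, 1, 5]` → a = [5, 1, 5]
`b = a.copy()` → b = [5, 1, 5]
`a.append(238)` → a = [5, 1, 5, 238]
`print(a)` → prints [5, 1, 5, 238]
`print(b)` → prints [5, 1, 5]

Answer:
[5, 1, 5, 238]
[5, 1, 5]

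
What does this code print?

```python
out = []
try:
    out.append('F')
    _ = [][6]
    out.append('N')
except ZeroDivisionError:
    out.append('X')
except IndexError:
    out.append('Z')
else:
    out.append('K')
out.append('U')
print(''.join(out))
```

Execution trace: 'F' (try body) → 'Z' (except IndexError) → 'U' (after the try/except). Output: FZU

Answer: FZU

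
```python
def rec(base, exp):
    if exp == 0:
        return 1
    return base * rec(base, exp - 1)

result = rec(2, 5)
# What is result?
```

rec(2, 5) = 2 * 2 * 2 * 2 * 2 = 32

Answer: 32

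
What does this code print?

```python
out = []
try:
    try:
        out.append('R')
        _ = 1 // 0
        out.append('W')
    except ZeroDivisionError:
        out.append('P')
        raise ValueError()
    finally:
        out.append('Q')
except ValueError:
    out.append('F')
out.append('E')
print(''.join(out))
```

Execution trace: 'R' (inner try body) → 'P' (inner except ZeroDivisionError) → 'Q' (inner finally) → 'F' (outer except ValueError) → 'E' (after the try/except). Output: RPQFE

Answer: RPQFE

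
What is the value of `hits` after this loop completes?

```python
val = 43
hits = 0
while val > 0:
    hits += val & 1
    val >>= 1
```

Count set bits in 43 (binary: 0b101011)
`hits` takes the values: 0 → 1 → 2 → 3 → 4

Answer: 4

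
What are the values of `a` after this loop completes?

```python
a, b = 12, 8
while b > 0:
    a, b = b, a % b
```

GCD of 12 and 8
`a` takes the values: 12 → 8 → 4

Answer: 4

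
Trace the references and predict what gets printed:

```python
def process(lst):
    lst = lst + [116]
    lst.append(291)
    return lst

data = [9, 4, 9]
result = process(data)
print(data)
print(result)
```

Key concept: rebinding parameter vs mutation.
Step by step:
`data = [9, 4, 9]` → data = [9, 4, 9]
`result = process(data)` → result = [9, 4, 9, 116, 291]
`print(data)` → prints [9, 4, 9]
`print(result)` → prints [9, 4, 9, 116, 291]

Answer:
[9, 4, 9]
[9, 4, 9, 116, 291]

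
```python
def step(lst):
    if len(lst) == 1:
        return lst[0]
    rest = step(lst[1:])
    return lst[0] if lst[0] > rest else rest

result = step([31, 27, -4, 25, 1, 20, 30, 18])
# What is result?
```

Recursive max over [31, 27, -4, 25, 1, 20, 30, 18] = 31

Answer: 31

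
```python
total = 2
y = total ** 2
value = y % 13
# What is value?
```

Trace:
`total = 2` → total = 2
`y = total ** 2` → y = 4
`value = y % 13` → value = 4
So value = 4

Answer: 4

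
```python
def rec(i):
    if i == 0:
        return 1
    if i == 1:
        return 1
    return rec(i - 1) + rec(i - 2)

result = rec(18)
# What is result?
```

Build up from base cases: rec(0)=1, rec(1)=1, rec(2)=2, rec(3)=3, rec(4)=5, rec(5)=8, rec(6)=13, ..., rec(18)=4181

Answer: 4181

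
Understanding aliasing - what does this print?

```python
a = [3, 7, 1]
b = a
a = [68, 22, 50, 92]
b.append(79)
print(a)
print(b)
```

Key concept: rebinding vs mutation: a is rebound to a new list, b still points at the original.
Step by step:
`a = [3, 7, 1]` → a = [3, 7, 1]
`b = a` → b = [3, 7, 1] (same object as a)
`a = [68, 22, 50, 92]` → a = [68, 22, 50, 92]
`b.append(79)` → b = [3, 7, 1, 79]
`print(a)` → prints [68, 22, 50, 92]
`print(b)` → prints [3, 7, 1, 79]

Answer:
[68, 22, 50, 92]
[3, 7, 1, 79]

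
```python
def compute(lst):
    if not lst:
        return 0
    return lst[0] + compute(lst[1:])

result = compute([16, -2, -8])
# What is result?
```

16 + (-2) + (-8) + 0 = 6

Answer: 6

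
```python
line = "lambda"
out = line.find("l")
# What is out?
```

Trace:
`line = "lambda"` → line = 'lambda'
`out = line.find("l")` → out = 0
So out = 0

Answer: 0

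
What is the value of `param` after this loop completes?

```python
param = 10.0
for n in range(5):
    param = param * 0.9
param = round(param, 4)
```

Exponential decay: 10.0 * 0.9^5
`param` takes the values: 10.0 → 9.0 → 8.1 → 7.29 → 6.561 → 5.9049

Answer: 5.9049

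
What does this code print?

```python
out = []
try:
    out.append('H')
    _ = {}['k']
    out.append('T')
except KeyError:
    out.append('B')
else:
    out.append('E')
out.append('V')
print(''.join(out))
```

Execution trace: 'H' (try body) → 'B' (except KeyError) → 'V' (after the try/except). Output: HBV

Answer: HBV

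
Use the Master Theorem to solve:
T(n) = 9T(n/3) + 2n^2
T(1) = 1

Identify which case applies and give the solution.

a=9, b=3, f(n)=2n^2. log_3(9) = 2. Since c=2 = 2, Case 2 applies: T(n) = Θ(n^log_b(a) · log n) = O(n^2 log n).

Answer: O(n^2 log n) - Case 2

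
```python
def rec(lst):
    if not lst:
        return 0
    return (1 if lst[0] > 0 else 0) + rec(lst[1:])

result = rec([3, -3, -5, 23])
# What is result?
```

Count of positive elements in [3, -3, -5, 23] = 2

Answer: 2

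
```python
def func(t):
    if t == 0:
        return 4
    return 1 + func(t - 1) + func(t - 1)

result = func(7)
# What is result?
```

func(t) = 1 + 2·func(t-1), func(0)=4. Closed form: (4+1)·2^7 - 1 = 639.

Answer: 639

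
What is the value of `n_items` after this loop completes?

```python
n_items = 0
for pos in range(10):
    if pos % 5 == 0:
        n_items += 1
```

Count numbers divisible by 5 in range(10)
`n_items` takes the values: 0 → 1 → 2

Answer: 2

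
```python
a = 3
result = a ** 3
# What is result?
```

Trace:
`a = 3` → a = 3
`result = a ** 3` → result = 27
So result = 27

Answer: 27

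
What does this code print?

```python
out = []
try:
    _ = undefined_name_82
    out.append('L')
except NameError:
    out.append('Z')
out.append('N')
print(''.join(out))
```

Execution trace: 'Z' (except NameError) → 'N' (after the try/except). Output: ZN

Answer: ZN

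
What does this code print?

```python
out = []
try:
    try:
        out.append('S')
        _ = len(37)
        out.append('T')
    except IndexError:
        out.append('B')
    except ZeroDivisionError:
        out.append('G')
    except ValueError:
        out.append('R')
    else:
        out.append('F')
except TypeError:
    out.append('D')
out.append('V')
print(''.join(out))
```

Execution trace: 'S' (try body) → 'D' (outer except TypeError) → 'V' (after the try/except). Output: SDV

Answer: SDV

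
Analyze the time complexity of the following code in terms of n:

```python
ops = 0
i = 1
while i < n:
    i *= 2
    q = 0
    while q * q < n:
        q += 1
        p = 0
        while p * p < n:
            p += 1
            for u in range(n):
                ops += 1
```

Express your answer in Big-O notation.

Each loop level contributes: log n × √n × √n × n. Multiplying the contributions gives O(n^2 log n).

Answer: O(n^2 log n)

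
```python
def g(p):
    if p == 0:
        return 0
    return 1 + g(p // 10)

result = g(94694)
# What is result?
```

Count of digits of 94694: 5

Answer: 5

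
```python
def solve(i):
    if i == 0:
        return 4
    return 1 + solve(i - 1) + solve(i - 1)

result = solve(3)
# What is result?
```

solve(i) = 1 + 2·solve(i-1), solve(0)=4. Closed form: (4+1)·2^3 - 1 = 39.

Answer: 39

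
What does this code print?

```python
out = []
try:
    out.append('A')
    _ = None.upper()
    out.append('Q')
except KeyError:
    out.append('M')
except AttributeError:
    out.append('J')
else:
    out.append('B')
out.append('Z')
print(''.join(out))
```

Execution trace: 'A' (try body) → 'J' (except AttributeError) → 'Z' (after the try/except). Output: AJZ

Answer: AJZ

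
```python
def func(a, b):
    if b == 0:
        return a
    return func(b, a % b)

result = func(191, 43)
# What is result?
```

func(191, 43) -> func(43, 19) -> func(19, 5) -> func(5, 4) -> func(4, 1) -> func(1, 0) -> 1

Answer: 1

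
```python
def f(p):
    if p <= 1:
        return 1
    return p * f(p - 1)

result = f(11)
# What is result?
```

f(11) = 11 * 10 * 9 * 8 * 7 * 6 * 5 * 4 * 3 * 2 * 1 = 39916800

Answer: 39916800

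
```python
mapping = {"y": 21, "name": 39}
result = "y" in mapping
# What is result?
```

Trace:
`mapping = {"y": 21, "name": 39}` → mapping = {'y': 21, 'name': 39}
`result = "y" in mapping` → result = True
So result = True

Answer: True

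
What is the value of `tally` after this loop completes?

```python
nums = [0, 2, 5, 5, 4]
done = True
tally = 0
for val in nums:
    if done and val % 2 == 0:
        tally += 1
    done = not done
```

Count even values at even positions
`tally` takes the values: 0 → 1 → 2

Answer: 2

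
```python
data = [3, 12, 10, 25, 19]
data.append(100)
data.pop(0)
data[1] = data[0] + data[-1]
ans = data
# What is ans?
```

Trace:
`data = [3, 12, 10, 25, 19]` → data = [3, 12, 10, 25, 19]
`data.append(100)` → data = [3, 12, 10, 25, 19, 100]
`data.pop(0)` → data = [12, 10, 25, 19, 100]
`data[1] = data[0] + data[-1]` → data = [12, 112, 25, 19, 100]
`ans = data` → ans = [12, 112, 25, 19, 100]
So ans = [12, 112, 25, 19, 100]

Answer: [12, 112, 25, 19, 100]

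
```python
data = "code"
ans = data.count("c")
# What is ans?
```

Trace:
`data = "code"` → data = 'code'
`ans = data.count("c")` → ans = 1
So ans = 1

Answer: 1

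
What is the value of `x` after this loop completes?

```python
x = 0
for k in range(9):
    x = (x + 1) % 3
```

Increment mod 3, 9 times = 0
`x` takes the values: 0 → 1 → 2 → 0 → 1 → 2 → 0 → 1 → 2 → 0

Answer: 0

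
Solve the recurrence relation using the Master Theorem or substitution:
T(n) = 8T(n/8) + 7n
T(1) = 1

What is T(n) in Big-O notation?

By Master Theorem: a=8, b=8, f(n)=7n. Since log_8(8) = 1 and f(n) = Θ(n^1), Case 2 applies. T(n) = O(n log n).

Answer: O(n log n)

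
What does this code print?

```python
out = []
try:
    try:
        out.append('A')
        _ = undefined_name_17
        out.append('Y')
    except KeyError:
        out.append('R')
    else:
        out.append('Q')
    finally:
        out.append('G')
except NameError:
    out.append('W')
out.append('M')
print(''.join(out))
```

Execution trace: 'A' (try body) → 'G' (finally) → 'W' (outer except NameError) → 'M' (after the try/except). Output: AGWM

Answer: AGWM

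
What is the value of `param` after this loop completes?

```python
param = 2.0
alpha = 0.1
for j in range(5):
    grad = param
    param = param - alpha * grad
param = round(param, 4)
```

Gradient descent: w = 2.0 * (1 - 0.1)^5
`param` takes the values: 2.0 → 1.8 → 1.62 → 1.458 → 1.3122 → 1.18098 → 1.181

Answer: 1.181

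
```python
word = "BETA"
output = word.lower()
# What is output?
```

Trace:
`word = "BETA"` → word = 'BETA'
`output = word.lower()` → output = 'beta'
So output = 'beta'

Answer: 'beta'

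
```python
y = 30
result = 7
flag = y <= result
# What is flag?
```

Trace:
`y = 30` → y = 30
`result = 7` → result = 7
`flag = y <= result` → flag = False
So flag = False

Answer: False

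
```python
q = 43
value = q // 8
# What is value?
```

Trace:
`q = 43` → q = 43
`value = q // 8` → value = 5
So value = 5

Answer: 5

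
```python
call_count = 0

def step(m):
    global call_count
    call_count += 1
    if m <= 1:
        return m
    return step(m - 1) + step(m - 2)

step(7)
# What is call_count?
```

Calls(m) = 1 + Calls(m-1) + Calls(m-2); Calls(0)=Calls(1)=1. For m=7 this gives 41.

Answer: 41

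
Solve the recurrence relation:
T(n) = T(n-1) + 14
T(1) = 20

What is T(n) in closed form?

Unrolling: T(n) = T(1) + 14·(n-1) = 20 + 14(n-1) = 14n + 6.

Answer: T(n) = 14n + 6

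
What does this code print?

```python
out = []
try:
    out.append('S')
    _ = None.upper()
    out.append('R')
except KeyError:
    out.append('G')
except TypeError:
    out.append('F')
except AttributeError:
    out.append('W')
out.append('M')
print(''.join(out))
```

Execution trace: 'S' (try body) → 'W' (except AttributeError) → 'M' (after the try/except). Output: SWM

Answer: SWM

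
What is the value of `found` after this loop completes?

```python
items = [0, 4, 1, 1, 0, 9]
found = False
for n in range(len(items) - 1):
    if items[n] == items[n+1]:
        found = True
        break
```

Check consecutive duplicates in [0, 4, 1, 1, 0, 9]
`found` takes the values: False → True

Answer: True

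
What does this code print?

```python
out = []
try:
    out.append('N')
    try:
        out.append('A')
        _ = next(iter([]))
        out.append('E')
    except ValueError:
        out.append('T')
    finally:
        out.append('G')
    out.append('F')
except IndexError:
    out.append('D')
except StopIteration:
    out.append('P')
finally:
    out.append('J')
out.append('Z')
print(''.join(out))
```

Execution trace: 'N' (try body) → 'A' (inner try body) → 'G' (inner finally) → 'P' (except StopIteration) → 'J' (finally) → 'Z' (after the try/except). Output: NAGPJZ

Answer: NAGPJZ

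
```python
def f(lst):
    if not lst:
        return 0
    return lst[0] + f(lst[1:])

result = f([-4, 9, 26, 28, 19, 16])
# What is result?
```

(-4) + 9 + 26 + 28 + 19 + 16 + 0 = 94

Answer: 94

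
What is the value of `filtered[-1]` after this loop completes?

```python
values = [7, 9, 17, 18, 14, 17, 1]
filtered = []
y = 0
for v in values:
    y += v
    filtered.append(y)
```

Cumulative sum ends at 83
`filtered` takes the values: [] → [7] → [7, 16] → [7, 16, 33] → [7, 16, 33, 51] → [7, 16, 33, 51, 65] → [7, 16, 33, 51, 65, 82] → [7, 16, 33, 51, 65, 82, 83]
So `filtered[-1]` = 83

Answer: 83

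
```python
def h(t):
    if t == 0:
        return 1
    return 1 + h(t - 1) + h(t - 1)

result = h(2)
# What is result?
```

h(t) = 1 + 2·h(t-1), h(0)=1. Closed form: (1+1)·2^2 - 1 = 7.

Answer: 7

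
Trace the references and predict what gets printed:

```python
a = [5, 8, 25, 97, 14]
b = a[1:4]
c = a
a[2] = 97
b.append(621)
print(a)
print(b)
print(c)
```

Key concept: slice vs alias.
Step by step:
`a = [5, 8, 25, 97, 14]` → a = [5, 8, 25, 97, 14]
`b = a[1:4]` → b = [8, 25, 97]
`c = a` → c = [5, 8, 25, 97, 14] (same object as a)
`a[2] = 97` → a = [5, 8, 97, 97, 14] (same object as c); c = [5, 8, 97, 97, 14] (same object as a)
`b.append(621)` → b = [8, 25, 97, 621]
`print(a)` → prints [5, 8, 97, 97, 14]
`print(b)` → prints [8, 25, 97, 621]
`print(c)` → prints [5, 8, 97, 97, 14]

Answer:
[5, 8, 97, 97, 14]
[8, 25, 97, 621]
[5, 8, 97, 97, 14]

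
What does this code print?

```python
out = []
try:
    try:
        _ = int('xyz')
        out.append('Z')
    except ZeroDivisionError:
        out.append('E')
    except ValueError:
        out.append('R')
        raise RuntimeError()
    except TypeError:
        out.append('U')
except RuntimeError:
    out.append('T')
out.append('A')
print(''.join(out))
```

Execution trace: 'R' (except ValueError) → 'T' (outer except RuntimeError) → 'A' (after the try/except). Output: RTA

Answer: RTA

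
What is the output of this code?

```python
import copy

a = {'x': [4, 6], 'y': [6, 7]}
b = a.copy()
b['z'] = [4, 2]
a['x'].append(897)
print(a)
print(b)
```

Key concept: shallow copy of dict with mutable values.
Step by step:
`a = {'x': [4, 6], 'y': [6, 7]}` → a = {'x': [4, 6], 'y': [6, 7]}
`b = a.copy()` → b = {'x': [4, 6], 'y': [6, 7]}
`b['z'] = [4, 2]` → b = {'x': [4, 6], 'y': [6, 7], 'z': [4, 2]}
`a['x'].append(897)` → a = {'x': [4, 6, 897], 'y': [6, 7]}; b = {'x': [4, 6, 897], 'y': [6, 7], 'z': [4, 2]}
`print(a)` → prints {'x': [4, 6, 897], 'y': [6, 7]}
`print(b)` → prints {'x': [4, 6, 897], 'y': [6, 7], 'z': [4, 2]}

Answer:
{'x': [4, 6, 897], 'y': [6, 7]}
{'x': [4, 6, 897], 'y': [6, 7], 'z': [4, 2]}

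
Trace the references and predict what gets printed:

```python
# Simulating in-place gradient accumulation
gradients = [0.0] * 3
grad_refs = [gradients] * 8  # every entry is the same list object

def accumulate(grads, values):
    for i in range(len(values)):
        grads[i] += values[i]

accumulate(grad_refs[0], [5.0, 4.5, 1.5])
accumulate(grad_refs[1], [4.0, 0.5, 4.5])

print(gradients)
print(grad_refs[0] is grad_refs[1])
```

Key concept: gradient accumulation aliasing.
Step by step:
`gradients = [0.0] * 3` → gradients = [0.0, 0.0, 0.0]
`grad_refs = [gradients] * 8` → grad_refs = [[0.0, 0.0, 0.0], [0.0, 0.0, 0.0], [0.0, 0.0, 0.0], [0.0, 0.0, 0.0], [0.0, 0.0, 0.0], [0.0, 0.0, 0.0], [0.0, 0.0, 0.0], [0.0, 0.0, 0.0]]
`accumulate(grad_refs[0], [5.0, 4.5, 1.5])` → gradients = [5.0, 4.5, 1.5]; grad_refs = [[5.0, 4.5, 1.5], [5.0, 4.5, 1.5], [5.0, 4.5, 1.5], [5.0, 4.5, 1.5], [5.0, 4.5, 1.5], [5.0, 4.5, 1.5], [5.0, 4.5, 1.5], [5.0, 4.5, 1.5]]
`accumulate(grad_refs[1], [4.0, 0.5, 4.5])` → gradients = [9.0, 5.0, 6.0]; grad_refs = [[9.0, 5.0, 6.0], [9.0, 5.0, 6.0], [9.0, 5.0, 6.0], [9.0, 5.0, 6.0], [9.0, 5.0, 6.0], [9.0, 5.0, 6.0], [9.0, 5.0, 6.0], [9.0, 5.0, 6.0]]
`print(gradients)` → prints [9.0, 5.0, 6.0]
`print(grad_refs[0] is grad_refs[1])` → prints True

Answer:
[9.0, 5.0, 6.0]
True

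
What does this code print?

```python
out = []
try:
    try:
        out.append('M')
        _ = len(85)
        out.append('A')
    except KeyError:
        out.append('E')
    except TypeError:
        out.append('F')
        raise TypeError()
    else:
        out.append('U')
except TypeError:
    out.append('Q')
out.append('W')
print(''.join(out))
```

Execution trace: 'M' (try body) → 'F' (except TypeError) → 'Q' (outer except TypeError) → 'W' (after the try/except). Output: MFQW

Answer: MFQW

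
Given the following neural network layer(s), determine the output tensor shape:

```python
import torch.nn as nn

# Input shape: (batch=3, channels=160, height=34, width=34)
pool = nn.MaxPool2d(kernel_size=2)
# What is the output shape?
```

Input: (3, 160, 34, 34) -> Output: (3, 160, 17, 17)

Answer: (3, 160, 17, 17)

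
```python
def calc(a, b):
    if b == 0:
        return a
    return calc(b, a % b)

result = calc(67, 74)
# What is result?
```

calc(67, 74) -> calc(74, 67) -> calc(67, 7) -> calc(7, 4) -> calc(4, 3) -> calc(3, 1) -> calc(1, 0) -> 1

Answer: 1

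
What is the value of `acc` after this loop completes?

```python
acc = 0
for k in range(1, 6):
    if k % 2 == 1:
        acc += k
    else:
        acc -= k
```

Add odd, subtract even
`acc` takes the values: 0 → 1 → -1 → 2 → -2 → 3

Answer: 3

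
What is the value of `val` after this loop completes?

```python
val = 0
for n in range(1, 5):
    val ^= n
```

XOR of 1 to 4
`val` takes the values: 0 → 1 → 3 → 0 → 4

Answer: 4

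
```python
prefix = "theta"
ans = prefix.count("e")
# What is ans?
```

Trace:
`prefix = "theta"` → prefix = 'theta'
`ans = prefix.count("e")` → ans = 1
So ans = 1

Answer: 1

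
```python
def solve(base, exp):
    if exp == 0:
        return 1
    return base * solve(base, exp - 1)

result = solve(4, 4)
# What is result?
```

solve(4, 4) = 4 * 4 * 4 * 4 = 256

Answer: 256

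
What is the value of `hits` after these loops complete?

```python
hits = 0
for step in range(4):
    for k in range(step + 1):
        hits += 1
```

Triangle: 1 + 2 + ... + 4
`hits` takes the values: 0 → 1 → 2 → 3 → 4 → 5 → 6 → 7 → 8 → 9 → 10

Answer: 10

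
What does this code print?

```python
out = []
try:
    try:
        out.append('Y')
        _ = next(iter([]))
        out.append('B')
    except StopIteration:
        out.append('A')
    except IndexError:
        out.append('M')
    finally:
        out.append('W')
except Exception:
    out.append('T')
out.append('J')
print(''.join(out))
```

Execution trace: 'Y' (inner try body) → 'A' (inner except StopIteration) → 'W' (inner finally) → 'J' (after the try/except). Output: YAWJ

Answer: YAWJ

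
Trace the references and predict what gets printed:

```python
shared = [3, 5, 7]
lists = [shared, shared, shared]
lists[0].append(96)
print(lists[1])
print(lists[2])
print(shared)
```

Key concept: list of same reference.
Step by step:
`shared = [3, 5, 7]` → shared = [3, 5, 7]
`lists = [shared, shared, shared]` → lists = [[3, 5, 7], [3, 5, 7], [3, 5, 7]]
`lists[0].append(96)` → shared = [3, 5, 7, 96]; lists = [[3, 5, 7, 96], [3, 5, 7, 96], [3, 5, 7, 96]]
`print(lists[1])` → prints [3, 5, 7, 96]
`print(lists[2])` → prints [3, 5, 7, 96]
`print(shared)` → prints [3, 5, 7, 96]

Answer:
[3, 5, 7, 96]
[3, 5, 7, 96]
[3, 5, 7, 96]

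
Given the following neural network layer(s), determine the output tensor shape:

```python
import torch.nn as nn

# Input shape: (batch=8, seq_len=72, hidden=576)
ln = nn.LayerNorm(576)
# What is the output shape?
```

Input: (8, 72, 576) -> Output: (8, 72, 576)

Answer: (8, 72, 576)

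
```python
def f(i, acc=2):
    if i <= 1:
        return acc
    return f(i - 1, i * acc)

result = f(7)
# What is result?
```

Accumulator trace (n, acc): (7, 2) -> (6, 14) -> (5, 84) -> (4, 420) -> (3, 1680) -> (2, 5040) -> (1, 10080) -> return 10080

Answer: 10080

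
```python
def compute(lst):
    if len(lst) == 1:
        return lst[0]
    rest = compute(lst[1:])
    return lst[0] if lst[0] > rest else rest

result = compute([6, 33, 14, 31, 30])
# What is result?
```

Recursive max over [6, 33, 14, 31, 30] = 33

Answer: 33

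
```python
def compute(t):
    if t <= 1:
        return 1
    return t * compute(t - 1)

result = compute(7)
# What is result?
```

compute(7) = 7 * 6 * 5 * 4 * 3 * 2 * 1 = 5040

Answer: 5040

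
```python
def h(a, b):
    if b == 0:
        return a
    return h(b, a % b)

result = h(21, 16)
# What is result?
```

h(21, 16) -> h(16, 5) -> h(5, 1) -> h(1, 0) -> 1

Answer: 1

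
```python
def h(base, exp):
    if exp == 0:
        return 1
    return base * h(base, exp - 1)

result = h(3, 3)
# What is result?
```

h(3, 3) = 3 * 3 * 3 = 27

Answer: 27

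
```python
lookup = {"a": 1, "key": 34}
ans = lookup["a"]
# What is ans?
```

Trace:
`lookup = {"a": 1, "key": 34}` → lookup = {'a': 1, 'key': 34}
`ans = lookup["a"]` → ans = 1
So ans = 1

Answer: 1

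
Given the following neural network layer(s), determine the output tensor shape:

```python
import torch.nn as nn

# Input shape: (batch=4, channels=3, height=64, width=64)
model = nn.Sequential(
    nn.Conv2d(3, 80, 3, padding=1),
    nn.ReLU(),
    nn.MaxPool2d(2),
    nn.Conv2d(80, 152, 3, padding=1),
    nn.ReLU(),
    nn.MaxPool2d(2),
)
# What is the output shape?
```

Input: (4, 3, 64, 64) -> after first Conv2d: (4, 80, 64, 64) -> after first MaxPool2d: (4, 80, 32, 32) -> after second Conv2d: (4, 152, 32, 32) -> Output: (4, 152, 16, 16)

Answer: (4, 152, 16, 16)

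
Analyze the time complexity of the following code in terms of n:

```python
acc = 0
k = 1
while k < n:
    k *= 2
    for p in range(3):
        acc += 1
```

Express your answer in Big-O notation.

Each loop level contributes: log n × 1. Multiplying the contributions gives O(log n).

Answer: O(log n)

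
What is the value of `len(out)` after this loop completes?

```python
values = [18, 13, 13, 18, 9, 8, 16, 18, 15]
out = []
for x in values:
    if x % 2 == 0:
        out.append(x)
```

Count even numbers in [18, 13, 13, 18, 9, 8, 16, 18, 15]
`out` takes the values: [] → [18] → [18, 18] → [18, 18, 8] → [18, 18, 8, 16] → [18, 18, 8, 16, 18]
So `len(out)` = 5

Answer: 5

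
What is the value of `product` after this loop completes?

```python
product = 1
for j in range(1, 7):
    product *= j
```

6! = 720
`product` takes the values: 1 → 2 → 6 → 24 → 120 → 720

Answer: 720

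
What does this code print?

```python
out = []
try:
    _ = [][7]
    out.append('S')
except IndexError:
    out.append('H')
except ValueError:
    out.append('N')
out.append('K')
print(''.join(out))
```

Execution trace: 'H' (except IndexError) → 'K' (after the try/except). Output: HK

Answer: HK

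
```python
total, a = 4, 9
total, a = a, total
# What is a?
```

Trace:
`total, a = 4, 9` → total = 4; a = 9
`total, a = a, total` → total = 9; a = 4
So a = 4

Answer: 4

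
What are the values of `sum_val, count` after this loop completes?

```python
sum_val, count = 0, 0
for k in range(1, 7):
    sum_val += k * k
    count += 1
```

Sum of squares and count
`sum_val, count` takes the values: (0, 0) → (1, 0) → (1, 1) → (5, 1) → (5, 2) → (14, 2) → (14, 3) → (30, 3) → (30, 4) → (55, 4) → (55, 5) → (91, 5) → (91, 6)

Answer: 91, 6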